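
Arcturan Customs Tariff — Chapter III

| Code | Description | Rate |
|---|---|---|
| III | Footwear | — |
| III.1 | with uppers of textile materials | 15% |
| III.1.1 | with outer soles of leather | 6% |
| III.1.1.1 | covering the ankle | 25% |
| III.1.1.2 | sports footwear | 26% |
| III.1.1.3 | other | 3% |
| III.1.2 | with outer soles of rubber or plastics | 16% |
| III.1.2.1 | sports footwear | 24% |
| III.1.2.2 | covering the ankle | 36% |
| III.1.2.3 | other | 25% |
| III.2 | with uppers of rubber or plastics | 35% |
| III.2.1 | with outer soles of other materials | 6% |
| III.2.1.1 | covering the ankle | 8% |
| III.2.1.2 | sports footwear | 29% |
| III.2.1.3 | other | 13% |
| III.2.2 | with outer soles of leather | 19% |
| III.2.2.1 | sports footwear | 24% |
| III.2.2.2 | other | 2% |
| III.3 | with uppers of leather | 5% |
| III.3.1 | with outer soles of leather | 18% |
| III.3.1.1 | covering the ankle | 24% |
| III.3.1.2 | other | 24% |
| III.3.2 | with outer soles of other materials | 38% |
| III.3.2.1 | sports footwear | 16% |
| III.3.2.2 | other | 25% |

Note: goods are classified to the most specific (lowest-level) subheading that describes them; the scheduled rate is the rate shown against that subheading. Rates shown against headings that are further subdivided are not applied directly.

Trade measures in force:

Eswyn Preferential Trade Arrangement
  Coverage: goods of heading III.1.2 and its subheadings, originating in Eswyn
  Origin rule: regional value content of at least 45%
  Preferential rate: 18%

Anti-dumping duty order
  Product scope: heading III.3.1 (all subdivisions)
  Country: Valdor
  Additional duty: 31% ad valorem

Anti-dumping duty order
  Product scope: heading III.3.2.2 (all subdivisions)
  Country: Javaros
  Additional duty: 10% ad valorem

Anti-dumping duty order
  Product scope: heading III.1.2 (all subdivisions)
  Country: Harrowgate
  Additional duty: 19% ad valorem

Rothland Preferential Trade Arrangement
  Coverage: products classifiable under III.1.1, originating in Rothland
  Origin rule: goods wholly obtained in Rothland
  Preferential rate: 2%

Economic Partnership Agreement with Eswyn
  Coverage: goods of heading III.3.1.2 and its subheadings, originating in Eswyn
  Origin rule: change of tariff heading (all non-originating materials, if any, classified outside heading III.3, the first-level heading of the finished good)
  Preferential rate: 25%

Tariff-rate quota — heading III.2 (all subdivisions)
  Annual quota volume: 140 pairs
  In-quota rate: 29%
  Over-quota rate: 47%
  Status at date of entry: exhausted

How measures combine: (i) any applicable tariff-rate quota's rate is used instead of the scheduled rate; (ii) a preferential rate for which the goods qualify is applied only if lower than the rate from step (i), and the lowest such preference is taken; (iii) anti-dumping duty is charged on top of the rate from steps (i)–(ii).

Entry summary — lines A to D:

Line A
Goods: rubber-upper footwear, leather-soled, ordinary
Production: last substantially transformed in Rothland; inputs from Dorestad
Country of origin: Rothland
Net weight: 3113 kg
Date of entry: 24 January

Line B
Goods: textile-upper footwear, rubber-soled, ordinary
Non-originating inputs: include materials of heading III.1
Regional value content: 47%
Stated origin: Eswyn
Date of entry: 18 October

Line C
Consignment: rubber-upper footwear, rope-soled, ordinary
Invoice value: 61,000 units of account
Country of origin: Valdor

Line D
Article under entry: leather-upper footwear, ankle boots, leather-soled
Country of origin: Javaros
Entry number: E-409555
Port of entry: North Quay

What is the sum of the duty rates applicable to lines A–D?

136%

Line A: rubber-upper → III.2; leather-soled → III.2.2; ordinary → III.2.2.2. Scheduled 2%. quota on III.2 exhausted → over-quota 47%; Rothland agreement on III.1.1: III.2.2.2 not covered. → 47%.
Line B: textile-upper → III.1; rubber-soled → III.1.2; ordinary → III.1.2.3. Scheduled 25%. Eswyn agreement on III.1.2: RVC ≥ 45% → 18% available; Eswyn agreement on III.3.1.2: III.1.2.3 not covered; preferential 18%. → 18%.
Line C: rubber-upper → III.2; rope-soled → III.2.1; ordinary → III.2.1.3. Scheduled 13%. quota on III.2 exhausted → over-quota 47%. → 47%.
Line D: leather-upper → III.3; leather-soled → III.3.1; ankle boots → III.3.1.1. Scheduled 24%. No special measure applies. → 24%.
Sum: 47% + 18% + 47% + 24% = 136%.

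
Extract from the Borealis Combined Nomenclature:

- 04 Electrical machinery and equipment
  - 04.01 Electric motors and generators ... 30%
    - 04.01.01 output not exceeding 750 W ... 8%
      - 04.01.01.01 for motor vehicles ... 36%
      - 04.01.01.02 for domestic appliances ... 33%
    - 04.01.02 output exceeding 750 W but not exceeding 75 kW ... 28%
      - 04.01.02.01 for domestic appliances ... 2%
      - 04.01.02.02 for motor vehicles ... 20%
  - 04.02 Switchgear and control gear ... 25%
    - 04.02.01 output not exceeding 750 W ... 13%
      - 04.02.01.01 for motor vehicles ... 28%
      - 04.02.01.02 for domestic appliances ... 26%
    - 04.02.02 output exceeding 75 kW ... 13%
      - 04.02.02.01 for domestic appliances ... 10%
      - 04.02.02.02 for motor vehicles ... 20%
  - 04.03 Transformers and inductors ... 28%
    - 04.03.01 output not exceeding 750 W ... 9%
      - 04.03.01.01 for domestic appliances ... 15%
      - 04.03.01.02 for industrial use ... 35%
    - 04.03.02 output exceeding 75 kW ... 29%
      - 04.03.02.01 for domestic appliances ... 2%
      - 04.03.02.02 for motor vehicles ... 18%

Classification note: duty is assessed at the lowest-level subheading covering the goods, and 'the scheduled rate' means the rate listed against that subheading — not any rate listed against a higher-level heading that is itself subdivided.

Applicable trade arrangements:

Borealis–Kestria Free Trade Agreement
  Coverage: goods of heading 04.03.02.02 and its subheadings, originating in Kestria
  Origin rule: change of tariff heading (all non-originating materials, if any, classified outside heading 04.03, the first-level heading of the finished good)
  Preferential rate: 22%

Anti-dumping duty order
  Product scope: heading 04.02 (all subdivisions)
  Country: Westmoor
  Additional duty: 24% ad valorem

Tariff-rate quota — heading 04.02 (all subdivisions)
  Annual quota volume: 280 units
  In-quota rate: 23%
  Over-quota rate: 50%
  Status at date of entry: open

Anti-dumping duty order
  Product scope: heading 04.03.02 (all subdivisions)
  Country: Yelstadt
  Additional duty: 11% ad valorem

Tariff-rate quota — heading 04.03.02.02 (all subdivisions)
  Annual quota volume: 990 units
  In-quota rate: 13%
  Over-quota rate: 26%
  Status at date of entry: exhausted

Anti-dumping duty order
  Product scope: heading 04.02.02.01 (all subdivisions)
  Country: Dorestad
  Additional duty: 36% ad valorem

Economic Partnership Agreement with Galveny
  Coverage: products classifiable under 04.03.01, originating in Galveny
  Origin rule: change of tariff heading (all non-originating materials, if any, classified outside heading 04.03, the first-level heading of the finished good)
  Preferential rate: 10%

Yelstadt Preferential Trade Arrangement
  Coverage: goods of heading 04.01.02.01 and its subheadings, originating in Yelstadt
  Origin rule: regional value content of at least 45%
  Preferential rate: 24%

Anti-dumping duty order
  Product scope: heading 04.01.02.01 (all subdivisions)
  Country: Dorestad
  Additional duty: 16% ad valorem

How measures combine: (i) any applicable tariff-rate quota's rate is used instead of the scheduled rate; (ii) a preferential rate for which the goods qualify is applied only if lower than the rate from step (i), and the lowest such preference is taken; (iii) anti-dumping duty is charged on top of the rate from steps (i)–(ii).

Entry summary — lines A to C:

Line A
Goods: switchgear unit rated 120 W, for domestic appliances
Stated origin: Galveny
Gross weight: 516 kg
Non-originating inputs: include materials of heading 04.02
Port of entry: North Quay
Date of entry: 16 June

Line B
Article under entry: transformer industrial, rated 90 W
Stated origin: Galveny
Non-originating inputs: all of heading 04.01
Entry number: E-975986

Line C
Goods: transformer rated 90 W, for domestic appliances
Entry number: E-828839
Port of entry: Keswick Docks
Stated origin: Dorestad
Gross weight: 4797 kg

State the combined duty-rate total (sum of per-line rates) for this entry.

Line A: switchgear unit → 04.02; rated 120 W → 04.02.01; for domestic appliances → 04.02.01.02. Scheduled 26%. quota on 04.02 open → in-quota 23%; Galveny agreement on 04.03.01: 04.02.01.02 not covered. → 23%.
Line B: transformer → 04.03; rated 90 W → 04.03.01; industrial → 04.03.01.02. Scheduled 35%. Galveny agreement on 04.03.01: CTH met → 10% available; preferential 10%. → 10%.
Line C: transformer → 04.03; rated 90 W → 04.03.01; for domestic appliances → 04.03.01.01. Scheduled 15%. No special measure applies. → 15%.
Sum: 23% + 10% + 15% = 48%.

48%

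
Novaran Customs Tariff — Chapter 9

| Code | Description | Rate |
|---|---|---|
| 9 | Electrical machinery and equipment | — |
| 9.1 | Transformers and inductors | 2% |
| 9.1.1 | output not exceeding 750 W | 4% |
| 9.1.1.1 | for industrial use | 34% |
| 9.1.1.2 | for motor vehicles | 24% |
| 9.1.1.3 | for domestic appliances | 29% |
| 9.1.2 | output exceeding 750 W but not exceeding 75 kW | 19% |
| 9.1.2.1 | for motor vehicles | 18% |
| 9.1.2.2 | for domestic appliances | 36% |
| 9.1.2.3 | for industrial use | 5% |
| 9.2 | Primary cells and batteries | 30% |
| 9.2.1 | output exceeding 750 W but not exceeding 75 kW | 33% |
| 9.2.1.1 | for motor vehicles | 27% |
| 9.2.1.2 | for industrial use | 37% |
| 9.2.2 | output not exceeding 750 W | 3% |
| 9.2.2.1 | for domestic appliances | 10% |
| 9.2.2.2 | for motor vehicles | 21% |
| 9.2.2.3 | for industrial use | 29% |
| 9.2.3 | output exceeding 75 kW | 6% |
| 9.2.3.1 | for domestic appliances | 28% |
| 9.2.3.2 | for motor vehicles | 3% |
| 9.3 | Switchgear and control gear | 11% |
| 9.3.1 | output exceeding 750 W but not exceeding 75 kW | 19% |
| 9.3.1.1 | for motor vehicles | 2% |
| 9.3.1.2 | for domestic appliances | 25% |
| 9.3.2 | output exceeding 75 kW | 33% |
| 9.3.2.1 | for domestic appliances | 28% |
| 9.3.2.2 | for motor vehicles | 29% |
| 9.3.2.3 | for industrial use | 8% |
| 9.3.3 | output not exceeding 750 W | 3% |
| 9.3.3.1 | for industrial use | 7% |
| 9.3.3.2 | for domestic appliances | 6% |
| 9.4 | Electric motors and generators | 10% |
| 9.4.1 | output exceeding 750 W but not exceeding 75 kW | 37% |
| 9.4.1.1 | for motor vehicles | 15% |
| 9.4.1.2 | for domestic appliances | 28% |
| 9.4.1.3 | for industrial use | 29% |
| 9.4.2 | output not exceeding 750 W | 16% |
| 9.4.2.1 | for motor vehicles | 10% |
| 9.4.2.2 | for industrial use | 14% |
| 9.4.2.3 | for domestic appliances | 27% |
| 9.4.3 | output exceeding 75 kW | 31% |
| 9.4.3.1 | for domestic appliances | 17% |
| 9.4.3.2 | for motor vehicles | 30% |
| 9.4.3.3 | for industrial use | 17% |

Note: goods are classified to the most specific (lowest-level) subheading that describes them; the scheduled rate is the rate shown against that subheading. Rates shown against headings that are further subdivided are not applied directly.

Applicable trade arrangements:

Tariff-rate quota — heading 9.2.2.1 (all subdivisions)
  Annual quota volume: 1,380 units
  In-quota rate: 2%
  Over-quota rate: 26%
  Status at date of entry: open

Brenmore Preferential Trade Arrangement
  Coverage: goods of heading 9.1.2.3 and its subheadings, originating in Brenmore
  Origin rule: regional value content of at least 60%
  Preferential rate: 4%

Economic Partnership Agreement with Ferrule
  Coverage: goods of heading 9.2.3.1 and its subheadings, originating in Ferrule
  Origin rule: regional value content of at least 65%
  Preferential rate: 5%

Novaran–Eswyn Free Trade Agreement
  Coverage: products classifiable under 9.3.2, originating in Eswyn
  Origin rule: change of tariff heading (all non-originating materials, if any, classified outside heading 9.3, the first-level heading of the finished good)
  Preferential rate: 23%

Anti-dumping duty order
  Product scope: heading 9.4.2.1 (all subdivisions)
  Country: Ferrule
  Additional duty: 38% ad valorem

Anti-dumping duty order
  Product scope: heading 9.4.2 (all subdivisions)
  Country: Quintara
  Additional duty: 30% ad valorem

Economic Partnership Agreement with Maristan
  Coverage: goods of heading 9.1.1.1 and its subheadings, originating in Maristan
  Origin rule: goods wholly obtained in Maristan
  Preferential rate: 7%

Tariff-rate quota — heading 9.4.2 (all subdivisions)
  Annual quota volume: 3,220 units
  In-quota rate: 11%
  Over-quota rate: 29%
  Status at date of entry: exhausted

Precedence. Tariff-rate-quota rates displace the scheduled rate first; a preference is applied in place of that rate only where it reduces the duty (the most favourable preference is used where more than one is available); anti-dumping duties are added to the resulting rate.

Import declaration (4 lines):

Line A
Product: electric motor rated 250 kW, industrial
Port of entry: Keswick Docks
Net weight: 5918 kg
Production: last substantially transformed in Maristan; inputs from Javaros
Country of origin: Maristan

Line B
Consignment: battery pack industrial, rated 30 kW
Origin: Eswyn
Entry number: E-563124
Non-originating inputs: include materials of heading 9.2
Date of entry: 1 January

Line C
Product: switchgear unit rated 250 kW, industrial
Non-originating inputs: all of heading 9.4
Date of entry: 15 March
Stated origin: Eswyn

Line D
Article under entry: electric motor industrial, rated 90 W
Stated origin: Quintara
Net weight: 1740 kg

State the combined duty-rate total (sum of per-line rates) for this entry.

Line A: electric motor → 9.4; rated 250 kW → 9.4.3; industrial → 9.4.3.3. Scheduled 17%. Maristan agreement on 9.1.1.1: 9.4.3.3 not covered. → 17%.
Line B: battery pack → 9.2; rated 30 kW → 9.2.1; industrial → 9.2.1.2. Scheduled 37%. Eswyn agreement on 9.3.2: 9.2.1.2 not covered. → 37%.
Line C: switchgear unit → 9.3; rated 250 kW → 9.3.2; industrial → 9.3.2.3. Scheduled 8%. Eswyn agreement on 9.3.2: CTH met → 23% available; preference 23% not lower than 8% → no reduction. → 8%.
Line D: electric motor → 9.4; rated 90 W → 9.4.2; industrial → 9.4.2.2. Scheduled 14%. quota on 9.4.2 exhausted → over-quota 29%; anti-dumping (Quintara, 9.4.2): +30%; total 29% + 30% = 59%. → 59%.
Sum: 17% + 37% + 8% + 59% = 121%.

121%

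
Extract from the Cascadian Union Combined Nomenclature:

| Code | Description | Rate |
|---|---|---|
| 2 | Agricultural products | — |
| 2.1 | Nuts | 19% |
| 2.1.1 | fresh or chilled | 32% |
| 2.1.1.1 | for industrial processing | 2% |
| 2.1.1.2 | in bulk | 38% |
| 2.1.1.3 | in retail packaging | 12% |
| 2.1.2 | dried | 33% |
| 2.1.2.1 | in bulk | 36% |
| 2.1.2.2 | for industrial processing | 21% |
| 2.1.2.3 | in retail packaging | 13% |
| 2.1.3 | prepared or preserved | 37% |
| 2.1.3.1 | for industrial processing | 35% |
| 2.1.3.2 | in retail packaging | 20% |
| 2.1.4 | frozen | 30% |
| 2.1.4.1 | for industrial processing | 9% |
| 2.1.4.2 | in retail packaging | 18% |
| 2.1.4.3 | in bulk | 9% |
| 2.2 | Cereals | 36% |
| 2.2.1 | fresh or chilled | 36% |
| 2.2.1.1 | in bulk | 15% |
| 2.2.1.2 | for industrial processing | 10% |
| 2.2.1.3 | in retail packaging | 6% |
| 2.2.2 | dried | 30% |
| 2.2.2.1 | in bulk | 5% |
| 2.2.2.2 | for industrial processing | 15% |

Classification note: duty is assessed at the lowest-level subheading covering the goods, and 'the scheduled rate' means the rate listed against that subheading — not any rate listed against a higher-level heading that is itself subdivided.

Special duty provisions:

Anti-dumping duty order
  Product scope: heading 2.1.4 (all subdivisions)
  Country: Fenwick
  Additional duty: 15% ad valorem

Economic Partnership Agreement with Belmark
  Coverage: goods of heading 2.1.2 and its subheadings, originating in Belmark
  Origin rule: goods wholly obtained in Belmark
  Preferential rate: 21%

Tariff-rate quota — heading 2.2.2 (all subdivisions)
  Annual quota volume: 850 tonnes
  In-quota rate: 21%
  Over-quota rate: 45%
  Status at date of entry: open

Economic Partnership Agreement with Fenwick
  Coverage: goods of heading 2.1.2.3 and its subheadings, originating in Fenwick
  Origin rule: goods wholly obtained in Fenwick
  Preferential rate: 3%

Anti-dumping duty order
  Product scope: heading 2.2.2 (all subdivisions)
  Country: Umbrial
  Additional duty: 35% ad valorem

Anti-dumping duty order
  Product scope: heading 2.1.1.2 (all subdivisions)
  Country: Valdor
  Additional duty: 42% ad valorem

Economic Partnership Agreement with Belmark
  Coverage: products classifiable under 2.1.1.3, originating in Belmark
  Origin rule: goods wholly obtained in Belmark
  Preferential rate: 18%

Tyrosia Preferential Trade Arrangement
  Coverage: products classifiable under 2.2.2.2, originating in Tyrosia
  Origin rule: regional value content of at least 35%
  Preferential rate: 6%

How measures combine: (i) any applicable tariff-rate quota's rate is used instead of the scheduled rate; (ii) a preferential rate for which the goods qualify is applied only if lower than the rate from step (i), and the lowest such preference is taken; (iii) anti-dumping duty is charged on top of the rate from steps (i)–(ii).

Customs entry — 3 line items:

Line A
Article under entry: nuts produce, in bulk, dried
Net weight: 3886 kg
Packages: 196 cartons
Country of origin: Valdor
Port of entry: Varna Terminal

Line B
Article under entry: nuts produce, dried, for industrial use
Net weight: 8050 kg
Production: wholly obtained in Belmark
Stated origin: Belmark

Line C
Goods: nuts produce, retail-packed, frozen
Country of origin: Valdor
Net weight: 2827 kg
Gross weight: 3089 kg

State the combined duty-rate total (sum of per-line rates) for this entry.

Line A: nuts → 2.1; dried → 2.1.2; in bulk → 2.1.2.1. Scheduled 36%. No special measure applies. → 36%.
Line B: nuts → 2.1; dried → 2.1.2; for industrial use → 2.1.2.2. Scheduled 21%. Belmark agreement on 2.1.2: wholly obtained → 21% available; Belmark agreement on 2.1.1.3: 2.1.2.2 not covered; preference 21% not lower than 21% → no reduction. → 21%.
Line C: nuts → 2.1; frozen → 2.1.4; retail-packed → 2.1.4.2. Scheduled 18%. No special measure applies. → 18%.
Sum: 36% + 21% + 18% = 75%.

75%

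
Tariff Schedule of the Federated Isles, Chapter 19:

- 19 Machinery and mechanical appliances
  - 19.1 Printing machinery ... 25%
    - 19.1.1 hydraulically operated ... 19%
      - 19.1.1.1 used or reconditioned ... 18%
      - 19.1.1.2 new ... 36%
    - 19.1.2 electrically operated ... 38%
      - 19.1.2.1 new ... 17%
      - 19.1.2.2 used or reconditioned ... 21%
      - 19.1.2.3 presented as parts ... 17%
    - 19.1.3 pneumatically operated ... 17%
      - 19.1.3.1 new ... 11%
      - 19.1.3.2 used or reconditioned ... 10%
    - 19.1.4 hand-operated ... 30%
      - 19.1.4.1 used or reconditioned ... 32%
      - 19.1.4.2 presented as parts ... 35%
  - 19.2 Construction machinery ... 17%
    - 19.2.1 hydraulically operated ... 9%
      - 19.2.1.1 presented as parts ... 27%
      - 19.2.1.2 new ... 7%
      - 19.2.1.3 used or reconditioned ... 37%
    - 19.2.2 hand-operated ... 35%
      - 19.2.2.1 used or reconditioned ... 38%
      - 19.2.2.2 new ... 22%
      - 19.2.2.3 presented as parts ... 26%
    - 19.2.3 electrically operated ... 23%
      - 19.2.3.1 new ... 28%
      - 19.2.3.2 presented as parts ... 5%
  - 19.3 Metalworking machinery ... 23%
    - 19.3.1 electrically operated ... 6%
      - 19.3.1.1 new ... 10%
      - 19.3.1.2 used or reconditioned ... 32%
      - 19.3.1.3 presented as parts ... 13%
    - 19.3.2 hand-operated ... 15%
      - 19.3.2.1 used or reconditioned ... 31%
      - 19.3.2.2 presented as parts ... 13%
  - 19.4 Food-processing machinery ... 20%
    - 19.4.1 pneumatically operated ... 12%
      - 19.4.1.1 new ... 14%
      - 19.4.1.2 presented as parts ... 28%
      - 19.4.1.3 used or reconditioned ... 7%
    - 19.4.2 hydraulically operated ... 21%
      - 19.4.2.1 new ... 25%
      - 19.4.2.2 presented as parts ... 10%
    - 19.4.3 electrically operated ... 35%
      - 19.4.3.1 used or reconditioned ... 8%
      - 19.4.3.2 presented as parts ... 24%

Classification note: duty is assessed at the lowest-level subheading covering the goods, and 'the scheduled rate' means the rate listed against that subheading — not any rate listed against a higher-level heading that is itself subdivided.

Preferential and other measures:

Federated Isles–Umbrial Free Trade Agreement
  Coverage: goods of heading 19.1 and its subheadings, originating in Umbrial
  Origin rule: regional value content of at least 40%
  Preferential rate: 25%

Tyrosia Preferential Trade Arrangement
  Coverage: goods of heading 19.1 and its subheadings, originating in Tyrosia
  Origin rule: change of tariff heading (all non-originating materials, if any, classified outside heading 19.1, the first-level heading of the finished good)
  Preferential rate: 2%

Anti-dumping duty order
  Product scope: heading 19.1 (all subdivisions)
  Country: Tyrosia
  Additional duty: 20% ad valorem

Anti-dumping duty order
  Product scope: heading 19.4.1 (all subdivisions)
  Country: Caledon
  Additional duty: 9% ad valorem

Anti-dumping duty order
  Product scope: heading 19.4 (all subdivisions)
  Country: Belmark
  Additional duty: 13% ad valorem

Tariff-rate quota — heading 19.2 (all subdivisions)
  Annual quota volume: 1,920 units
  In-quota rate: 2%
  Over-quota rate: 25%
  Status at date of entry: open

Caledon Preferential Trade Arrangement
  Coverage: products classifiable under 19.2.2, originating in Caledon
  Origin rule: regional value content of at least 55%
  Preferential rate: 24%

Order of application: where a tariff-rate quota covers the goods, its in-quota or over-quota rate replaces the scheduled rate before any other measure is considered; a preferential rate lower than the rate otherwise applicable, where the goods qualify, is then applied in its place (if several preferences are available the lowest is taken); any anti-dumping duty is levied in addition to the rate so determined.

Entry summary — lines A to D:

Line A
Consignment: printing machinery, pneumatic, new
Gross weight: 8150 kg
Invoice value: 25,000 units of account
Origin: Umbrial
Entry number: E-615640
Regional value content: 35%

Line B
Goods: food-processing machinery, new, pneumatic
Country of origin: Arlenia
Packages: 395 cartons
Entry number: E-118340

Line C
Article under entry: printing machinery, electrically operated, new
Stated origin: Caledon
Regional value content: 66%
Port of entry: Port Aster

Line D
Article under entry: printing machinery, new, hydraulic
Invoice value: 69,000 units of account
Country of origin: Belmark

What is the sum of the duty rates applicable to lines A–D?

Line A: printing → 19.1; pneumatic → 19.1.3; new → 19.1.3.1. Scheduled 11%. Umbrial agreement on 19.1: RVC < 40%. → 11%.
Line B: food-processing → 19.4; pneumatic → 19.4.1; new → 19.4.1.1. Scheduled 14%. No special measure applies. → 14%.
Line C: printing → 19.1; electrically operated → 19.1.2; new → 19.1.2.1. Scheduled 17%. Caledon agreement on 19.2.2: 19.1.2.1 not covered. → 17%.
Line D: printing → 19.1; hydraulic → 19.1.1; new → 19.1.1.2. Scheduled 36%. No special measure applies. → 36%.
Sum: 11% + 14% + 17% + 36% = 78%.

78%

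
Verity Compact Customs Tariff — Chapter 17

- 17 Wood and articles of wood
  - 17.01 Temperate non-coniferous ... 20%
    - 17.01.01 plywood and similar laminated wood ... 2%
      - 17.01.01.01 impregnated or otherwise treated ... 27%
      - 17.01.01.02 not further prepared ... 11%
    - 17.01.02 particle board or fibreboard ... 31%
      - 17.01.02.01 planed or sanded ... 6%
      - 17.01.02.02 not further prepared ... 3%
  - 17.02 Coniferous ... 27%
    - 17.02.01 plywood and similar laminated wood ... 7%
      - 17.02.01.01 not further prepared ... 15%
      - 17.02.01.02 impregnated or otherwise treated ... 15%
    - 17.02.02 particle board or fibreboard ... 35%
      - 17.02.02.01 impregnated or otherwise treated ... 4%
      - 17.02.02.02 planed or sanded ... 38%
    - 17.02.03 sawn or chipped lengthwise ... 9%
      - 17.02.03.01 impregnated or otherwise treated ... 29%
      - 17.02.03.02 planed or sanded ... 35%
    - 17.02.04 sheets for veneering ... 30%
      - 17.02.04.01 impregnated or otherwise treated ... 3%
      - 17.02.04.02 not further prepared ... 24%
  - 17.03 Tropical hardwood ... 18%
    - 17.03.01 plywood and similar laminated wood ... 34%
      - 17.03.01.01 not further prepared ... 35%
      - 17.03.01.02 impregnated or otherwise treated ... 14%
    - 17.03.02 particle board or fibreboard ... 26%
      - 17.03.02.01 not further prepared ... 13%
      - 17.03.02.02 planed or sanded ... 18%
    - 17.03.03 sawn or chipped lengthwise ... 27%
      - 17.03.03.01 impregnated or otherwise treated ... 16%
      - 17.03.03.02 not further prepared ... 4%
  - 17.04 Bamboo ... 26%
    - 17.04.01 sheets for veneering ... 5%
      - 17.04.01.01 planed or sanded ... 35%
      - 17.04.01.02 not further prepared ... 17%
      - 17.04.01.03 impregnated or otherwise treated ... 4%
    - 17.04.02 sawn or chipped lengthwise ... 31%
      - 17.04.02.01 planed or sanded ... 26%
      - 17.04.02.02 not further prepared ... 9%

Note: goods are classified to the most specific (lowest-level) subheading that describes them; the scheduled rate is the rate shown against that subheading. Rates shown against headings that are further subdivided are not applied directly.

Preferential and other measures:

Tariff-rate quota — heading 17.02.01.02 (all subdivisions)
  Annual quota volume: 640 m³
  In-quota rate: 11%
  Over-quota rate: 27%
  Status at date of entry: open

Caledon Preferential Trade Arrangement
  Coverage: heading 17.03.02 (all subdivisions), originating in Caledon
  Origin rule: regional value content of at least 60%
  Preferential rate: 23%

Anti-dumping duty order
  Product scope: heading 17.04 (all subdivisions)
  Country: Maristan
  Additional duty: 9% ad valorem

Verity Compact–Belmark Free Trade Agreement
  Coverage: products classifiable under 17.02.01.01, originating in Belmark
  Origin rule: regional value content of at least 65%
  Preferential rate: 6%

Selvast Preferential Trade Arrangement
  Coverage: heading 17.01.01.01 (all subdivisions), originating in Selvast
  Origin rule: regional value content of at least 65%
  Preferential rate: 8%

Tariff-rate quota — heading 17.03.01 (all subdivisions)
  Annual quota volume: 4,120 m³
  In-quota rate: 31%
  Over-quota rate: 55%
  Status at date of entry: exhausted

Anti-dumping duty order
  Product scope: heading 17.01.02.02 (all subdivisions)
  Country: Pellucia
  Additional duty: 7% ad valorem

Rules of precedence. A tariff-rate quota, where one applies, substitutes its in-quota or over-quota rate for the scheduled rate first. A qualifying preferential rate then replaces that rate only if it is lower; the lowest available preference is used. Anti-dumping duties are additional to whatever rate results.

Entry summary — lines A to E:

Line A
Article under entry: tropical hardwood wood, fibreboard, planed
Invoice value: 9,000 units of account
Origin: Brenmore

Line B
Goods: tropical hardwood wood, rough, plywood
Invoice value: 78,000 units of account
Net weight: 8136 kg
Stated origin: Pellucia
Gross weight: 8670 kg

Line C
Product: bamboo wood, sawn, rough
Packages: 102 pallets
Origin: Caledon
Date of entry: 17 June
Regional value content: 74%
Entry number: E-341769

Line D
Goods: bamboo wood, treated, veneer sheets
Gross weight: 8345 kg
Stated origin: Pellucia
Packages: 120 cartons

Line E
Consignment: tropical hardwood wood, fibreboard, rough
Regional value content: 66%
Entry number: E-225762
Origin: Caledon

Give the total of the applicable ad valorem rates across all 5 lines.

99%

Line A: tropical hardwood → 17.03; fibreboard → 17.03.02; planed → 17.03.02.02. Scheduled 18%. No special measure applies. → 18%.
Line B: tropical hardwood → 17.03; plywood → 17.03.01; rough → 17.03.01.01. Scheduled 35%. quota on 17.03.01 exhausted → over-quota 55%. → 55%.
Line C: bamboo → 17.04; sawn → 17.04.02; rough → 17.04.02.02. Scheduled 9%. Caledon agreement on 17.03.02: 17.04.02.02 not covered. → 9%.
Line D: bamboo → 17.04; veneer sheets → 17.04.01; treated → 17.04.01.03. Scheduled 4%. No special measure applies. → 4%.
Line E: tropical hardwood → 17.03; fibreboard → 17.03.02; rough → 17.03.02.01. Scheduled 13%. Caledon agreement on 17.03.02: RVC ≥ 60% → 23% available; preference 23% not lower than 13% → no reduction. → 13%.
Sum: 18% + 55% + 9% + 4% + 13% = 99%.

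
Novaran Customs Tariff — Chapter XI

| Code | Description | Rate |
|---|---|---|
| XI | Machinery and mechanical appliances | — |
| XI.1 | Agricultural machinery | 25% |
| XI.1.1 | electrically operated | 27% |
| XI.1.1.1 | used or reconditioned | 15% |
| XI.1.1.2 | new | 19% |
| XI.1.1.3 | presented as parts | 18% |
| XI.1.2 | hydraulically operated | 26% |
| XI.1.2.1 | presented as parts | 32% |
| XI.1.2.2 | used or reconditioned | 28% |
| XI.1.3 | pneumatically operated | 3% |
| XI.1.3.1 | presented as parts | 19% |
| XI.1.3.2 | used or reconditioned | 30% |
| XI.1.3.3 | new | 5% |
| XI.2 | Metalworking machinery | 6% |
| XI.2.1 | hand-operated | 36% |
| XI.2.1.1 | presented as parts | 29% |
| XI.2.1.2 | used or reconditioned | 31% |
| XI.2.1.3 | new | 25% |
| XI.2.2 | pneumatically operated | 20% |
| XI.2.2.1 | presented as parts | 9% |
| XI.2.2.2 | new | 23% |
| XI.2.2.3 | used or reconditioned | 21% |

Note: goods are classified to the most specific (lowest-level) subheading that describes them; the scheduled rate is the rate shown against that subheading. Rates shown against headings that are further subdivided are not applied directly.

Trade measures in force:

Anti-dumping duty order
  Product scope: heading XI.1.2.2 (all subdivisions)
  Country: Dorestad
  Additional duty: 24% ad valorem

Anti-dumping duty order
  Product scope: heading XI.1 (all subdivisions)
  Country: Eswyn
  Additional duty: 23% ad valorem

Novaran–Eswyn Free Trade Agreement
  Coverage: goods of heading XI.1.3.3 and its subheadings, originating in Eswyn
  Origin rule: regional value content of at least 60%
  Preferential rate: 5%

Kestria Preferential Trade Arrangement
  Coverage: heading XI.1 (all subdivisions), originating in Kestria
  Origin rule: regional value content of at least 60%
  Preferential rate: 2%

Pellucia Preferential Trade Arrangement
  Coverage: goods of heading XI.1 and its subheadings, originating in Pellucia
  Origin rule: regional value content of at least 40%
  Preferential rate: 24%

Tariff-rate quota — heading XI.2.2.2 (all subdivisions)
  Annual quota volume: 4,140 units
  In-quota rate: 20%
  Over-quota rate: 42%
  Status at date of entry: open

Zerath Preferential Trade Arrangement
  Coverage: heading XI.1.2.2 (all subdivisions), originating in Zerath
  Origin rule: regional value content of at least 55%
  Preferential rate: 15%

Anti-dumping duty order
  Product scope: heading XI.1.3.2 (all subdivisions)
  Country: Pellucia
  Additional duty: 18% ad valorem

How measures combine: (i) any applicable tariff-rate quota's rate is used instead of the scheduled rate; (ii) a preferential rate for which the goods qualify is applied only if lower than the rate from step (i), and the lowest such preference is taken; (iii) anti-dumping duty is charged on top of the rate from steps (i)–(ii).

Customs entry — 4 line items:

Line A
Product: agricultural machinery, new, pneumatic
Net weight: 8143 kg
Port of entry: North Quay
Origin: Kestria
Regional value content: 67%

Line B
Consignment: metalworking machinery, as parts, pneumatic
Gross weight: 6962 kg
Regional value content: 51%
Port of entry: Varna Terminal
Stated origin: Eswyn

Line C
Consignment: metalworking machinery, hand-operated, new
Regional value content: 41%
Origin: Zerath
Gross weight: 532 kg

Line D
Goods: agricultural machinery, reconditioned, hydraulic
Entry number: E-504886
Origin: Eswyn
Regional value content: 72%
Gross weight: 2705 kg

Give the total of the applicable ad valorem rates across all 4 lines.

87%

Line A: agricultural → XI.1; pneumatic → XI.1.3; new → XI.1.3.3. Scheduled 5%. Kestria agreement on XI.1: RVC ≥ 60% → 2% available; preferential 2%. → 2%.
Line B: metalworking → XI.2; pneumatic → XI.2.2; as parts → XI.2.2.1. Scheduled 9%. Eswyn agreement on XI.1.3.3: XI.2.2.1 not covered. → 9%.
Line C: metalworking → XI.2; hand-operated → XI.2.1; new → XI.2.1.3. Scheduled 25%. Zerath agreement on XI.1.2.2: XI.2.1.3 not covered. → 25%.
Line D: agricultural → XI.1; hydraulic → XI.1.2; reconditioned → XI.1.2.2. Scheduled 28%. Eswyn agreement on XI.1.3.3: XI.1.2.2 not covered; anti-dumping (Eswyn, XI.1): +23%; total 28% + 23% = 51%. → 51%.
Sum: 2% + 9% + 25% + 51% = 87%.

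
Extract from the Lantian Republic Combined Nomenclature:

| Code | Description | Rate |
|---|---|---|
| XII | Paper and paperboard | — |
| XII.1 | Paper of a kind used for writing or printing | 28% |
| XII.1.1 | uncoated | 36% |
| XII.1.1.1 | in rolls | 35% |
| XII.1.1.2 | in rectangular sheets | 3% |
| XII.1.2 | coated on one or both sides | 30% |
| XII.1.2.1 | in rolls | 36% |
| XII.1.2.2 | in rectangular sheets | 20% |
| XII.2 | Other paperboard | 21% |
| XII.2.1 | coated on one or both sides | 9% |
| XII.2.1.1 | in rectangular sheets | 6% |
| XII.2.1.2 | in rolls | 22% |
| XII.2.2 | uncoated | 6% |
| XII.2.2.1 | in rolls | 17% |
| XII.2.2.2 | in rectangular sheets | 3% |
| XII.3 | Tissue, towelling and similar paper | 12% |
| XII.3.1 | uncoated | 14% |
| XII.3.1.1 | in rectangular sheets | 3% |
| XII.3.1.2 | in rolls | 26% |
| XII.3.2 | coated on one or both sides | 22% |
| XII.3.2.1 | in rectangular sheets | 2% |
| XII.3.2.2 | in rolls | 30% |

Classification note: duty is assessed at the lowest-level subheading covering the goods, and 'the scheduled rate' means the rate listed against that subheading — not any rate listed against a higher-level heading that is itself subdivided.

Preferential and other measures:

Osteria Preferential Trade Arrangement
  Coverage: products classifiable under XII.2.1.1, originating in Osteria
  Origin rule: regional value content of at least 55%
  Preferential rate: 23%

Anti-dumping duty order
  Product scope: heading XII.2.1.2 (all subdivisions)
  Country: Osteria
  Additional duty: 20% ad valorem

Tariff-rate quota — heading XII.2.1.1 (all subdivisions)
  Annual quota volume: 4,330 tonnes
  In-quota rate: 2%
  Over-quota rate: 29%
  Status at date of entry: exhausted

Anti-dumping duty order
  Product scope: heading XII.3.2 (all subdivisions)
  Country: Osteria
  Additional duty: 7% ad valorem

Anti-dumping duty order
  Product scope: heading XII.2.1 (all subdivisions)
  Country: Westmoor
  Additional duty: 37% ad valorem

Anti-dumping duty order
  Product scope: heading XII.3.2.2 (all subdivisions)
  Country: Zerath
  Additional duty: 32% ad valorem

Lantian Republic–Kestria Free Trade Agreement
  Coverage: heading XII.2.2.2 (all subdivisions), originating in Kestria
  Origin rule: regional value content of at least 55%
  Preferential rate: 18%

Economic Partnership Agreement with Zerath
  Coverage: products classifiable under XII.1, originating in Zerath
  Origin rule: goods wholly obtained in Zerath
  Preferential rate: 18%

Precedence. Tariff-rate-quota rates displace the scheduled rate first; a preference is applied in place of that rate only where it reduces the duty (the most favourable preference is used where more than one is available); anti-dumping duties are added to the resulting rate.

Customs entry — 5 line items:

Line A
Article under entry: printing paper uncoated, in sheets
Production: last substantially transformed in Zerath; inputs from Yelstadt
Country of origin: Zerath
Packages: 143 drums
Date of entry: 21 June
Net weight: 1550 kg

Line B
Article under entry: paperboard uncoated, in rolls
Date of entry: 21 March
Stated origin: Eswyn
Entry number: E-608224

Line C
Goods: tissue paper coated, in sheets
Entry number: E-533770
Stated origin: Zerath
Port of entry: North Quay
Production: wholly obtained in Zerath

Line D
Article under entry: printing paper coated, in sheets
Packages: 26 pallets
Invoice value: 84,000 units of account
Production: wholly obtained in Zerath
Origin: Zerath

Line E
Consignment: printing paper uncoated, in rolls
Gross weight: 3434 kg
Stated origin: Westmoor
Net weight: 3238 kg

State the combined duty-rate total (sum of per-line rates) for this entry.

Line A: printing paper → XII.1; uncoated → XII.1.1; in sheets → XII.1.1.2. Scheduled 3%. Zerath agreement on XII.1: not wholly obtained. → 3%.
Line B: paperboard → XII.2; uncoated → XII.2.2; in rolls → XII.2.2.1. Scheduled 17%. No special measure applies. → 17%.
Line C: tissue paper → XII.3; coated → XII.3.2; in sheets → XII.3.2.1. Scheduled 2%. Zerath agreement on XII.1: XII.3.2.1 not covered. → 2%.
Line D: printing paper → XII.1; coated → XII.1.2; in sheets → XII.1.2.2. Scheduled 20%. Zerath agreement on XII.1: wholly obtained → 18% available; preferential 18%. → 18%.
Line E: printing paper → XII.1; uncoated → XII.1.1; in rolls → XII.1.1.1. Scheduled 35%. No special measure applies. → 35%.
Sum: 3% + 17% + 2% + 18% + 35% = 75%.

75%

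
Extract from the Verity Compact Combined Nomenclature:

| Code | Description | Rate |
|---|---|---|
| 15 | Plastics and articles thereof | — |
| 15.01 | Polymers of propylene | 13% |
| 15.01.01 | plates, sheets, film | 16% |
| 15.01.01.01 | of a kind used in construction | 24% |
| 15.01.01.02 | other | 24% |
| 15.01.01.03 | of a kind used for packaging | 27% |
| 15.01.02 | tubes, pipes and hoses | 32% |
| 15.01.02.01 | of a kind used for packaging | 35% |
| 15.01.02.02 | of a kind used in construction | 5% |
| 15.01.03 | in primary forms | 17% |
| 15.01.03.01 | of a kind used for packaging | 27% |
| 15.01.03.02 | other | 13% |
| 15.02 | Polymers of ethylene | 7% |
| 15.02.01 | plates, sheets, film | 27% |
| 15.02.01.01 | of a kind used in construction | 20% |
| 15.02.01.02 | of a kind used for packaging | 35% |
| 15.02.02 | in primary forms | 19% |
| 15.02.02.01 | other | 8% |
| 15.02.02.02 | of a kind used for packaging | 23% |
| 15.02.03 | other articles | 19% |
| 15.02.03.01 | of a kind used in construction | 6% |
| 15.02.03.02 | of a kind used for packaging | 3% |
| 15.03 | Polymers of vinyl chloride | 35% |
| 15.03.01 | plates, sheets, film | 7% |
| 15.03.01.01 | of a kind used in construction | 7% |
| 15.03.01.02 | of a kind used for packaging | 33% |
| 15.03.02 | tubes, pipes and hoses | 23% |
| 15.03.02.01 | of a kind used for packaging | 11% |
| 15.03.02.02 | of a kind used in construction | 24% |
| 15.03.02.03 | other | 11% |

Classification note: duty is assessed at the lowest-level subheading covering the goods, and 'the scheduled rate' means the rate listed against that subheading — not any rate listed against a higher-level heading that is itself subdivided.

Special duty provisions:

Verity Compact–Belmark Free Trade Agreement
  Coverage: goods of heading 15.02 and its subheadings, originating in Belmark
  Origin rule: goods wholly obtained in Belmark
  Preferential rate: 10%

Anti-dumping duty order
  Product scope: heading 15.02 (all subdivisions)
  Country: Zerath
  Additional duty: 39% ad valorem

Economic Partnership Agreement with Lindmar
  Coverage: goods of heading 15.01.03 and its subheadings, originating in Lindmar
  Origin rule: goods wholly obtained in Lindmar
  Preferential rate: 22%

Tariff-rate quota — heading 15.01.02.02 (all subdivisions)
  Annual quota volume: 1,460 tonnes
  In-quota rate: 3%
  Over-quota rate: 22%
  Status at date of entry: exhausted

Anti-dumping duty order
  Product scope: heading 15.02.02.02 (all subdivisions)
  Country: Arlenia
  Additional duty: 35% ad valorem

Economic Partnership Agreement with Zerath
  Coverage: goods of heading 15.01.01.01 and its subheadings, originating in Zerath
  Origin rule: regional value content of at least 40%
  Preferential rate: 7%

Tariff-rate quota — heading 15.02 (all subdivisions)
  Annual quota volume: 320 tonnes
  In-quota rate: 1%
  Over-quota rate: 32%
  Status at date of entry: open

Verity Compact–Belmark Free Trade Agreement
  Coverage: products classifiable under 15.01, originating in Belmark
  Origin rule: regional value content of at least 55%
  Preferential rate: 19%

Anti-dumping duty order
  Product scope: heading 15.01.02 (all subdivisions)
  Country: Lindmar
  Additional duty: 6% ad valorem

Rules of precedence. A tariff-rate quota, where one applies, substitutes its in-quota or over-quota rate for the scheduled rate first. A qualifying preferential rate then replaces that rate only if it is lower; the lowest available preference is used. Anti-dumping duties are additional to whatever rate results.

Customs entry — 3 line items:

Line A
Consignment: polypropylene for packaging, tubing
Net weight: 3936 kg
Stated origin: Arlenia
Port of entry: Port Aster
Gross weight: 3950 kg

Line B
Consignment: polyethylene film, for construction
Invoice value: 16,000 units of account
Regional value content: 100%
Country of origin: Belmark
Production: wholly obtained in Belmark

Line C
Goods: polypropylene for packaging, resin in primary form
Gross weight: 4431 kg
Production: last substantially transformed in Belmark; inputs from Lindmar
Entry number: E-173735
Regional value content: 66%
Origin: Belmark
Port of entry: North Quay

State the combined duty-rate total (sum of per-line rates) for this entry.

55%

Line A: polypropylene → 15.01; tubing → 15.01.02; for packaging → 15.01.02.01. Scheduled 35%. No special measure applies. → 35%.
Line B: polyethylene → 15.02; film → 15.02.01; for construction → 15.02.01.01. Scheduled 20%. quota on 15.02 open → in-quota 1%; Belmark agreement on 15.02: wholly obtained → 10% available; Belmark agreement on 15.01: 15.02.01.01 not covered; preference 10% not lower than 1% → no reduction. → 1%.
Line C: polypropylene → 15.01; resin in primary form → 15.01.03; for packaging → 15.01.03.01. Scheduled 27%. Belmark agreement on 15.02: 15.01.03.01 not covered; Belmark agreement on 15.01: RVC ≥ 55% → 19% available; preferential 19%. → 19%.
Sum: 35% + 1% + 19% = 55%.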